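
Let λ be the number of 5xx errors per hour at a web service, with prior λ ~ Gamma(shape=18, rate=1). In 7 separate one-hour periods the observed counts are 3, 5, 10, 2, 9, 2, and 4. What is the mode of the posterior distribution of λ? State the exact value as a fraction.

13/2

Total count: 3 + 5 + 10 + 2 + 9 + 2 + 4 = 35.
Total exposure: 7 hours.
The Gamma prior is conjugate for the Poisson rate, so λ | data ~ Gamma(18+35, 1+7) = Gamma(53, 8).
Posterior mode = (α'−1)/β' = 52/8 = 13/2.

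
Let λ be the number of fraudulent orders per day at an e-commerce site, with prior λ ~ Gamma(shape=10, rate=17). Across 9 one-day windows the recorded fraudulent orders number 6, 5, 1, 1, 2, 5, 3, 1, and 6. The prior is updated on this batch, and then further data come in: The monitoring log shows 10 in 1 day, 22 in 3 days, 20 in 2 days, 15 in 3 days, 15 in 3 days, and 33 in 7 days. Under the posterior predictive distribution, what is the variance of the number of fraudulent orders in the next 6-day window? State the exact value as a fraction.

Total count: 6 + 5 + 1 + 1 + 2 + 5 + 3 + 1 + 6 = 30.
Total exposure: 9 days.
After the first batch: Gamma(10 + 30, 17 + 9) = Gamma(40, 26).
Total count: 10 + 22 + 20 + 15 + 15 + 33 = 115.
Total exposure: 1 + 3 + 2 + 3 + 3 + 7 = 19 days.
After the second batch: Gamma(40 + 115, 26 + 19) = Gamma(155, 45).
The posterior predictive for a window of length T is Negative Binomial with variance T·α'·(β'+T)/β'² = 6·155·51/2025 = 1054/45.

1054/45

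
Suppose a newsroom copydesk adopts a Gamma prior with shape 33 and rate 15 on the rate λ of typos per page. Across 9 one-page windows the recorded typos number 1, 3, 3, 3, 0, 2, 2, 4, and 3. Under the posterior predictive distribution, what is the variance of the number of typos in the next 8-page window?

24

Total count: 1 + 3 + 3 + 3 + 0 + 2 + 2 + 4 + 3 = 21.
Total exposure: 9 pages.
Conjugate update: add total count to the shape and total exposure to the rate, giving Gamma(54, 24).
The posterior predictive for a window of length T is Negative Binomial with variance T·α'·(β'+T)/β'² = 8·54·32/576 = 24.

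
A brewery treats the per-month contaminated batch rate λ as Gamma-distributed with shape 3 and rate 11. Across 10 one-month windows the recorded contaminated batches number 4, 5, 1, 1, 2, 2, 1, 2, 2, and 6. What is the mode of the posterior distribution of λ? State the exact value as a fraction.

Total count: 4 + 5 + 1 + 1 + 2 + 2 + 1 + 2 + 2 + 6 = 26.
Total exposure: 10 months.
By Gamma–Poisson conjugacy, the posterior is Gamma(α + Σx, β + Σt) = Gamma(3 + 26, 11 + 10) = Gamma(29, 21).
Posterior mode = (α'−1)/β' = 28/21 = 4/3.

4/3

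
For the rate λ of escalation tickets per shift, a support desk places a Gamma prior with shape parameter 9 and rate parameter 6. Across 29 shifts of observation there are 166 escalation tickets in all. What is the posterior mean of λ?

5

Total count 166 over total exposure 29 shifts.
Posterior: α' = 9 + 166 = 175, β' = 6 + 29 = 35.
Posterior mean = α'/β' = 175/35 = 5.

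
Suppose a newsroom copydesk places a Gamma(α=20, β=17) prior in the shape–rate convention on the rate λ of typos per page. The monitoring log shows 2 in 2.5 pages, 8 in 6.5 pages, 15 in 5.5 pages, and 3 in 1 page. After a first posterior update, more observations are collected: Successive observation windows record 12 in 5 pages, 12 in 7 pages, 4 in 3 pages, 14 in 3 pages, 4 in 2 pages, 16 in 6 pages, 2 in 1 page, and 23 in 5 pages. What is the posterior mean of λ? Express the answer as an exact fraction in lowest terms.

Total count: 2 + 8 + 15 + 3 = 28.
Total exposure: 2.5 + 6.5 + 5.5 + 1 = 15.5 pages.
After the first batch: Gamma(20 + 28, 17 + 15.5) = Gamma(48, 65/2).
Total count: 12 + 12 + 4 + 14 + 4 + 16 + 2 + 23 = 87.
Total exposure: 5 + 7 + 3 + 3 + 2 + 6 + 1 + 5 = 32 pages.
After the second batch: Gamma(48 + 87, 65/2 + 32) = Gamma(135, 129/2).
Posterior mean = α'/β' = 135/(129/2) = 90/43.

90/43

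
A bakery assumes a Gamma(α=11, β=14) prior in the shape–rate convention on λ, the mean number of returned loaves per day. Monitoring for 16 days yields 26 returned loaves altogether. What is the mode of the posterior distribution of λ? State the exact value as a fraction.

Total count 26 over total exposure 16 days.
Posterior: α' = 11 + 26 = 37, β' = 14 + 16 = 30.
Posterior mode = (α'−1)/β' = 36/30 = 6/5.

6/5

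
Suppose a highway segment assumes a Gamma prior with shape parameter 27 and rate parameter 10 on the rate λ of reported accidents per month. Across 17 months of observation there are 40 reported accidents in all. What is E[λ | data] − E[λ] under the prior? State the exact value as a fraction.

Total count 40 over total exposure 17 months.
Posterior: α' = 27 + 40 = 67, β' = 10 + 17 = 27.
Posterior mean = 67/27 = 67/27; prior mean = 27/10 = 27/10. Difference = 67/27 − 27/10 = -59/270.

-59/270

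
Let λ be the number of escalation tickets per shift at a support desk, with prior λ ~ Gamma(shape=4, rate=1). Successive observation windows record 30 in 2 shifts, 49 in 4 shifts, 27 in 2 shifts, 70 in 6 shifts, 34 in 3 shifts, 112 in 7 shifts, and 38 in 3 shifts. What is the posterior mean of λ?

13

Total count: 30 + 49 + 27 + 70 + 34 + 112 + 38 = 360.
Total exposure: 2 + 4 + 2 + 6 + 3 + 7 + 3 = 27 shifts.
By Gamma–Poisson conjugacy, the posterior is Gamma(α + Σx, β + Σt) = Gamma(4 + 360, 1 + 27) = Gamma(364, 28).
Posterior mean = α'/β' = 364/28 = 13.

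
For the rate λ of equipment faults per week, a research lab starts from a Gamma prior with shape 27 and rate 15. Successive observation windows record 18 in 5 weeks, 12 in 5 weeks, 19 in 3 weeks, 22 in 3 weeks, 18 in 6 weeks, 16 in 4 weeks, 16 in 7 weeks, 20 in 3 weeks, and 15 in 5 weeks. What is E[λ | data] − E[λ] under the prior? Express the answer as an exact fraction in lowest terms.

411/280

Total count: 18 + 12 + 19 + 22 + 18 + 16 + 16 + 20 + 15 = 156.
Total exposure: 5 + 5 + 3 + 3 + 6 + 4 + 7 + 3 + 5 = 41 weeks.
Gamma(α, β) with Poisson data over total exposure Σt gives posterior Gamma(α+Σx, β+Σt) = Gamma(183, 56).
Posterior mean = 183/56 = 183/56; prior mean = 27/15 = 9/5. Difference = 183/56 − 9/5 = 411/280.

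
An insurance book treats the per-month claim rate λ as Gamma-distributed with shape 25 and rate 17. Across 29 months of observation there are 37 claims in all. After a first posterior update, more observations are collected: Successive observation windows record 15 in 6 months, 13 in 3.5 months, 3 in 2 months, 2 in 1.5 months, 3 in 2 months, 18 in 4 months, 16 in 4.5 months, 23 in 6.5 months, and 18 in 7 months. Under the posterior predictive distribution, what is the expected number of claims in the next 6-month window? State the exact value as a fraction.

Total count 37 over total exposure 29 months.
After the first batch: Gamma(25 + 37, 17 + 29) = Gamma(62, 46).
Total count: 15 + 13 + 3 + 2 + 3 + 18 + 16 + 23 + 18 = 111.
Total exposure: 6 + 3.5 + 2 + 1.5 + 2 + 4 + 4.5 + 6.5 + 7 = 37 months.
After the second batch: Gamma(62 + 111, 46 + 37) = Gamma(173, 83).
Predictive mean over a 6-month window = T·E[λ|data] = 6·173/83 = 1038/83.

1038/83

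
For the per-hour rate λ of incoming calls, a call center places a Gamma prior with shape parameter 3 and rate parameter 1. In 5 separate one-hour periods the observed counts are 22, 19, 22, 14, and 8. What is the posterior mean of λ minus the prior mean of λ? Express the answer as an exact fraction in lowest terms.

35/3

Total count: 22 + 19 + 22 + 14 + 8 = 85.
Total exposure: 5 hours.
By Gamma–Poisson conjugacy, the posterior is Gamma(α + Σx, β + Σt) = Gamma(3 + 85, 1 + 5) = Gamma(88, 6).
Posterior mean = 88/6 = 44/3; prior mean = 3/1 = 3. Difference = 44/3 − 3 = 35/3.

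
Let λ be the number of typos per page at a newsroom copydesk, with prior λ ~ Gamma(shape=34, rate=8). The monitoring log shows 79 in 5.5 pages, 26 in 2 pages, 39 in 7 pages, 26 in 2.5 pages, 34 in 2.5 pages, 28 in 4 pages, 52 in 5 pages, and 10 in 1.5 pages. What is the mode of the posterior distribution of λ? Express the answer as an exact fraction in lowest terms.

Total count: 79 + 26 + 39 + 26 + 34 + 28 + 52 + 10 = 294.
Total exposure: 5.5 + 2 + 7 + 2.5 + 2.5 + 4 + 5 + 1.5 = 30 pages.
Posterior: α' = 34 + 294 = 328, β' = 8 + 30 = 38.
Posterior mode = (α'−1)/β' = 327/38.

327/38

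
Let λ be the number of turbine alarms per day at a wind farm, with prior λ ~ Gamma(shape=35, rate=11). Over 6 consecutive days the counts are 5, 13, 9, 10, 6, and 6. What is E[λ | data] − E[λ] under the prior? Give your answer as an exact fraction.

329/187

Total count: 5 + 13 + 9 + 10 + 6 + 6 = 49.
Total exposure: 6 days.
Gamma(α, β) with Poisson data over total exposure Σt gives posterior Gamma(α+Σx, β+Σt) = Gamma(84, 17).
Posterior mean = 84/17 = 84/17; prior mean = 35/11 = 35/11. Difference = 84/17 − 35/11 = 329/187.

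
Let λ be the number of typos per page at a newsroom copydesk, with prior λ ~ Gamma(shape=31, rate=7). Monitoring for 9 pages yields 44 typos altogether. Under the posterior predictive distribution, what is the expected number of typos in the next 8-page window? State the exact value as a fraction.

75/2

Total count 44 over total exposure 9 pages.
By Gamma–Poisson conjugacy, the posterior is Gamma(α + Σx, β + Σt) = Gamma(31 + 44, 7 + 9) = Gamma(75, 16).
Predictive mean over an 8-page window = T·E[λ|data] = 8·75/16 = 75/2.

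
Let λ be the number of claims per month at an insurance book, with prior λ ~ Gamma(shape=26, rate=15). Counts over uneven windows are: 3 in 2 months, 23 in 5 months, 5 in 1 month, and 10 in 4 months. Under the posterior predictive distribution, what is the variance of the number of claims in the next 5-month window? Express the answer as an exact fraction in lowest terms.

Total count: 3 + 23 + 5 + 10 = 41.
Total exposure: 2 + 5 + 1 + 4 = 12 months.
Gamma(α, β) with Poisson data over total exposure Σt gives posterior Gamma(α+Σx, β+Σt) = Gamma(67, 27).
The posterior predictive for a window of length T is Negative Binomial with variance T·α'·(β'+T)/β'² = 5·67·32/729 = 10720/729.

10720/729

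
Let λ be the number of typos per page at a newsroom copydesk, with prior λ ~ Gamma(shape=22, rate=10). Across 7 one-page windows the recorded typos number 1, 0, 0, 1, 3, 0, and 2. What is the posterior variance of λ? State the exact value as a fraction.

29/289

Total count: 1 + 0 + 0 + 1 + 3 + 0 + 2 = 7.
Total exposure: 7 pages.
Posterior: α' = 22 + 7 = 29, β' = 10 + 7 = 17.
Posterior variance = α'/β'² = 29/289.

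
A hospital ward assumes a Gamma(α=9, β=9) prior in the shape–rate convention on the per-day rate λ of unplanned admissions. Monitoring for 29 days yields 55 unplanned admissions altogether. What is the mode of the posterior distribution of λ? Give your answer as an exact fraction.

63/38

Total count 55 over total exposure 29 days.
Conjugate update: add total count to the shape and total exposure to the rate, giving Gamma(64, 38).
Posterior mode = (α'−1)/β' = 63/38.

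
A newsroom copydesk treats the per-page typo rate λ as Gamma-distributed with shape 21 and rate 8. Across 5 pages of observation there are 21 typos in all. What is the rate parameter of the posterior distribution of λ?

13

Total count 21 over total exposure 5 pages.
Posterior: α' = 21 + 21 = 42, β' = 8 + 5 = 13.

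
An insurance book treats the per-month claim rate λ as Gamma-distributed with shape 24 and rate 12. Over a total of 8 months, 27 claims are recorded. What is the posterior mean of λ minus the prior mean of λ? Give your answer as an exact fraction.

11/20

Total count 27 over total exposure 8 months.
By Gamma–Poisson conjugacy, the posterior is Gamma(α + Σx, β + Σt) = Gamma(24 + 27, 12 + 8) = Gamma(51, 20).
Posterior mean = 51/20 = 51/20; prior mean = 24/12 = 2. Difference = 51/20 − 2 = 11/20.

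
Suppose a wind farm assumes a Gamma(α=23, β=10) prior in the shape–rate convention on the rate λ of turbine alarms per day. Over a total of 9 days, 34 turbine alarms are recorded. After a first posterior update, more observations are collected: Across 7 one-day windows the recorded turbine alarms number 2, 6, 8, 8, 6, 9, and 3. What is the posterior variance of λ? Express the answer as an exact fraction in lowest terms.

99/676

Total count 34 over total exposure 9 days.
After the first batch: Gamma(23 + 34, 10 + 9) = Gamma(57, 19).
Total count: 2 + 6 + 8 + 8 + 6 + 9 + 3 = 42.
Total exposure: 7 days.
After the second batch: Gamma(57 + 42, 19 + 7) = Gamma(99, 26).
Posterior variance = α'/β'² = 99/676.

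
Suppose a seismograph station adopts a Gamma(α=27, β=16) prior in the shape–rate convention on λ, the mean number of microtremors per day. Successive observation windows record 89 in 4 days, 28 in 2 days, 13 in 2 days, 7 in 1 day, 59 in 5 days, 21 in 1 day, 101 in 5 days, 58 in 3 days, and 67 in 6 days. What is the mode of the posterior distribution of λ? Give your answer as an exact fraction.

469/45

Total count: 89 + 28 + 13 + 7 + 59 + 21 + 101 + 58 + 67 = 443.
Total exposure: 4 + 2 + 2 + 1 + 5 + 1 + 5 + 3 + 6 = 29 days.
By Gamma–Poisson conjugacy, the posterior is Gamma(α + Σx, β + Σt) = Gamma(27 + 443, 16 + 29) = Gamma(470, 45).
Posterior mode = (α'−1)/β' = 469/45.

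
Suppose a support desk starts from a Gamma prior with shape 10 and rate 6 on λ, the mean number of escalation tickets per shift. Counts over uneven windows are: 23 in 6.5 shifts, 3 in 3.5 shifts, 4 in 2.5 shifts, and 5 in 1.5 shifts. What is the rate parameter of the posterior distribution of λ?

20

Total count: 23 + 3 + 4 + 5 = 35.
Total exposure: 6.5 + 3.5 + 2.5 + 1.5 = 14 shifts.
Posterior: α' = 10 + 35 = 45, β' = 6 + 14 = 20.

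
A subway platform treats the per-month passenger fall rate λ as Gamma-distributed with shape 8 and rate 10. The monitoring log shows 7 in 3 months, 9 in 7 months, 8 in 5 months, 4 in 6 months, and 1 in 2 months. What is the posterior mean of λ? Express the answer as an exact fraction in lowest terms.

37/33

Total count: 7 + 9 + 8 + 4 + 1 = 29.
Total exposure: 3 + 7 + 5 + 6 + 2 = 23 months.
Conjugate update: add total count to the shape and total exposure to the rate, giving Gamma(37, 33).
Posterior mean = α'/β' = 37/33.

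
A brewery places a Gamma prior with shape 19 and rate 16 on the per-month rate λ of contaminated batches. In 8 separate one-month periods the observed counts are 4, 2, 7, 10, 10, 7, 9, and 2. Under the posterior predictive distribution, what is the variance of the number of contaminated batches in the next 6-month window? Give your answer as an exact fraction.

175/8

Total count: 4 + 2 + 7 + 10 + 10 + 7 + 9 + 2 = 51.
Total exposure: 8 months.
The Gamma prior is conjugate for the Poisson rate, so λ | data ~ Gamma(19+51, 16+8) = Gamma(70, 24).
The posterior predictive for a window of length T is Negative Binomial with variance T·α'·(β'+T)/β'² = 6·70·30/576 = 175/8.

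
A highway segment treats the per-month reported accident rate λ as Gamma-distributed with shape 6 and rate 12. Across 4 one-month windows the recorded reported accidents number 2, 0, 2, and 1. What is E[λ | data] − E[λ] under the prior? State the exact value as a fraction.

3/16

Total count: 2 + 0 + 2 + 1 = 5.
Total exposure: 4 months.
Conjugate update: add total count to the shape and total exposure to the rate, giving Gamma(11, 16).
Posterior mean = 11/16 = 11/16; prior mean = 6/12 = 1/2. Difference = 11/16 − 1/2 = 3/16.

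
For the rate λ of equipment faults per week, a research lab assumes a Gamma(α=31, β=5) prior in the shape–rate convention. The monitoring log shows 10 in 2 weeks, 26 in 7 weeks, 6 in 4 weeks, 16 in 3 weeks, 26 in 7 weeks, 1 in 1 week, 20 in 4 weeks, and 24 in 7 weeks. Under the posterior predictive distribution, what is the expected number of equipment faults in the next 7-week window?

28

Total count: 10 + 26 + 6 + 16 + 26 + 1 + 20 + 24 = 129.
Total exposure: 2 + 7 + 4 + 3 + 7 + 1 + 4 + 7 = 35 weeks.
By Gamma–Poisson conjugacy, the posterior is Gamma(α + Σx, β + Σt) = Gamma(31 + 129, 5 + 35) = Gamma(160, 40).
Predictive mean over a 7-week window = T·E[λ|data] = 7·160/40 = 28.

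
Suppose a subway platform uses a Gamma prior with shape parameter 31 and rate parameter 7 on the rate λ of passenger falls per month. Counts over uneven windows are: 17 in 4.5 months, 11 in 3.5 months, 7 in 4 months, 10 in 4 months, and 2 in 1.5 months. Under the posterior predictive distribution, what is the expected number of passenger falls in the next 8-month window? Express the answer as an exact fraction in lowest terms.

1248/49

Total count: 17 + 11 + 7 + 10 + 2 = 47.
Total exposure: 4.5 + 3.5 + 4 + 4 + 1.5 = 17.5 months.
Conjugate update: add total count to the shape and total exposure to the rate, giving Gamma(78, 49/2).
Predictive mean over an 8-month window = T·E[λ|data] = 8·78/(49/2) = 1248/49.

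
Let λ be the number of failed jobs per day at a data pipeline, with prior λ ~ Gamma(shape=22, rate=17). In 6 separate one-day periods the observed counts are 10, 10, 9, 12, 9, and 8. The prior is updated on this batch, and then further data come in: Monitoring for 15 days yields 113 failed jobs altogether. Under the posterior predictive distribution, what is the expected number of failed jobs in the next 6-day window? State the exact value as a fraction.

Total count: 10 + 10 + 9 + 12 + 9 + 8 = 58.
Total exposure: 6 days.
After the first batch: Gamma(22 + 58, 17 + 6) = Gamma(80, 23).
Total count 113 over total exposure 15 days.
After the second batch: Gamma(80 + 113, 23 + 15) = Gamma(193, 38).
Predictive mean over a 6-day window = T·E[λ|data] = 6·193/38 = 579/19.

579/19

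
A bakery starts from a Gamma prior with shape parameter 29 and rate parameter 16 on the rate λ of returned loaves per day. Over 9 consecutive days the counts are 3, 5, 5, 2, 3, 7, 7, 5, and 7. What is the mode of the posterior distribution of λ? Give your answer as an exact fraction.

Total count: 3 + 5 + 5 + 2 + 3 + 7 + 7 + 5 + 7 = 44.
Total exposure: 9 days.
By Gamma–Poisson conjugacy, the posterior is Gamma(α + Σx, β + Σt) = Gamma(29 + 44, 16 + 9) = Gamma(73, 25).
Posterior mode = (α'−1)/β' = 72/25.

72/25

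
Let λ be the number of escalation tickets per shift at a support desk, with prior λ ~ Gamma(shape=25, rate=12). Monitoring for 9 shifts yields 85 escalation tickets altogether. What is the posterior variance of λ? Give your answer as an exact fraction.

Total count 85 over total exposure 9 shifts.
By Gamma–Poisson conjugacy, the posterior is Gamma(α + Σx, β + Σt) = Gamma(25 + 85, 12 + 9) = Gamma(110, 21).
Posterior variance = α'/β'² = 110/441.

110/441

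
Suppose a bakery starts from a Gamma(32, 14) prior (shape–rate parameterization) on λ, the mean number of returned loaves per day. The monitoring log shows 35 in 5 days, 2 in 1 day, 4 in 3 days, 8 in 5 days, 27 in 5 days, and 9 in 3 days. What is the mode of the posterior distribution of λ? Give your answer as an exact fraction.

Total count: 35 + 2 + 4 + 8 + 27 + 9 = 85.
Total exposure: 5 + 1 + 3 + 5 + 5 + 3 = 22 days.
Gamma(α, β) with Poisson data over total exposure Σt gives posterior Gamma(α+Σx, β+Σt) = Gamma(117, 36).
Posterior mode = (α'−1)/β' = 116/36 = 29/9.

29/9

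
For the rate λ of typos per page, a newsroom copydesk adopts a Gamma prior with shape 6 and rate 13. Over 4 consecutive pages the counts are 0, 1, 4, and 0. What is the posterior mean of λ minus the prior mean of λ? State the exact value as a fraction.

41/221

Total count: 0 + 1 + 4 + 0 = 5.
Total exposure: 4 pages.
Posterior: α' = 6 + 5 = 11, β' = 13 + 4 = 17.
Posterior mean = 11/17 = 11/17; prior mean = 6/13 = 6/13. Difference = 11/17 − 6/13 = 41/221.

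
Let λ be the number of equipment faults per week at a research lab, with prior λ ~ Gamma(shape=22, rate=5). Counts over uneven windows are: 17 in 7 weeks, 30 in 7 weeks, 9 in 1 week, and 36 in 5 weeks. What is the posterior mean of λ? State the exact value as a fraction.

Total count: 17 + 30 + 9 + 36 = 92.
Total exposure: 7 + 7 + 1 + 5 = 20 weeks.
By Gamma–Poisson conjugacy, the posterior is Gamma(α + Σx, β + Σt) = Gamma(22 + 92, 5 + 20) = Gamma(114, 25).
Posterior mean = α'/β' = 114/25.

114/25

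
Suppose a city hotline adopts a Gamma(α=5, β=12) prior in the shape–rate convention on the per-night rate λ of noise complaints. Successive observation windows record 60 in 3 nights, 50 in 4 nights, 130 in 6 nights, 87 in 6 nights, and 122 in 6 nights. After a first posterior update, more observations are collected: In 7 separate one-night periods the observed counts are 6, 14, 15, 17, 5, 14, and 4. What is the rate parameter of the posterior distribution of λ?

Total count: 60 + 50 + 130 + 87 + 122 = 449.
Total exposure: 3 + 4 + 6 + 6 + 6 = 25 nights.
After the first batch: Gamma(5 + 449, 12 + 25) = Gamma(454, 37).
Total count: 6 + 14 + 15 + 17 + 5 + 14 + 4 = 75.
Total exposure: 7 nights.
After the second batch: Gamma(454 + 75, 37 + 7) = Gamma(529, 44).

44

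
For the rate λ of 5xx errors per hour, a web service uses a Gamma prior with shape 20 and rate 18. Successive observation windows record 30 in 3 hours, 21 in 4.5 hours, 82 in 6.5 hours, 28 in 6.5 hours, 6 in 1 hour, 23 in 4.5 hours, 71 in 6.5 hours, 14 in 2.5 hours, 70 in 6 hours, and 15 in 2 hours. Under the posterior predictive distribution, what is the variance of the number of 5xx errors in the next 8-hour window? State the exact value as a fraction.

209760/3721

Total count: 30 + 21 + 82 + 28 + 6 + 23 + 71 + 14 + 70 + 15 = 360.
Total exposure: 3 + 4.5 + 6.5 + 6.5 + 1 + 4.5 + 6.5 + 2.5 + 6 + 2 = 43 hours.
Posterior: α' = 20 + 360 = 380, β' = 18 + 43 = 61.
The posterior predictive for a window of length T is Negative Binomial with variance T·α'·(β'+T)/β'² = 8·380·69/3721 = 209760/3721.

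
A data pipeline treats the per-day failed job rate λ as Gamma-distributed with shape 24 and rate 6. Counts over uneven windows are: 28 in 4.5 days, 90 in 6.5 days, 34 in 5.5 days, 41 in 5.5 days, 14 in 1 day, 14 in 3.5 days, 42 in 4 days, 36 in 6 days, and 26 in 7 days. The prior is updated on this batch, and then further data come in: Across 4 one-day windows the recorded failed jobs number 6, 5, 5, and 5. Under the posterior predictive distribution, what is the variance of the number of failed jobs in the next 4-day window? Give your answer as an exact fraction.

340400/11449

Total count: 28 + 90 + 34 + 41 + 14 + 14 + 42 + 36 + 26 = 325.
Total exposure: 4.5 + 6.5 + 5.5 + 5.5 + 1 + 3.5 + 4 + 6 + 7 = 43.5 days.
After the first batch: Gamma(24 + 325, 6 + 43.5) = Gamma(349, 99/2).
Total count: 6 + 5 + 5 + 5 = 21.
Total exposure: 4 days.
After the second batch: Gamma(349 + 21, 99/2 + 4) = Gamma(370, 107/2).
The posterior predictive for a window of length T is Negative Binomial with variance T·α'·(β'+T)/β'² = 4·370·(115/2)/(11449/4) = 340400/11449.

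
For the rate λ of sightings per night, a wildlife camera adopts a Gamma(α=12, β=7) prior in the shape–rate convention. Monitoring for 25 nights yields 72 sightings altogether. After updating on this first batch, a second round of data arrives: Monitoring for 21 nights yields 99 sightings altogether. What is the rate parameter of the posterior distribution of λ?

Total count 72 over total exposure 25 nights.
After the first batch: Gamma(12 + 72, 7 + 25) = Gamma(84, 32).
Total count 99 over total exposure 21 nights.
After the second batch: Gamma(84 + 99, 32 + 21) = Gamma(183, 53).

53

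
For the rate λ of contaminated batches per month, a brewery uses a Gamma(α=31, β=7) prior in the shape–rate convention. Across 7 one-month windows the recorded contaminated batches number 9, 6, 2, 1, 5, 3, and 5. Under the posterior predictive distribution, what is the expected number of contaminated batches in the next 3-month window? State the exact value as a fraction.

93/7

Total count: 9 + 6 + 2 + 1 + 5 + 3 + 5 = 31.
Total exposure: 7 months.
Posterior: α' = 31 + 31 = 62, β' = 7 + 7 = 14.
Predictive mean over a 3-month window = T·E[λ|data] = 3·62/14 = 93/7.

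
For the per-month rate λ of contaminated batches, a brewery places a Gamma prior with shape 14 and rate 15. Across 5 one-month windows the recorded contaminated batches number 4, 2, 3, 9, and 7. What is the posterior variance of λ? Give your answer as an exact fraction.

Total count: 4 + 2 + 3 + 9 + 7 = 25.
Total exposure: 5 months.
The Gamma prior is conjugate for the Poisson rate, so λ | data ~ Gamma(14+25, 15+5) = Gamma(39, 20).
Posterior variance = α'/β'² = 39/400.

39/400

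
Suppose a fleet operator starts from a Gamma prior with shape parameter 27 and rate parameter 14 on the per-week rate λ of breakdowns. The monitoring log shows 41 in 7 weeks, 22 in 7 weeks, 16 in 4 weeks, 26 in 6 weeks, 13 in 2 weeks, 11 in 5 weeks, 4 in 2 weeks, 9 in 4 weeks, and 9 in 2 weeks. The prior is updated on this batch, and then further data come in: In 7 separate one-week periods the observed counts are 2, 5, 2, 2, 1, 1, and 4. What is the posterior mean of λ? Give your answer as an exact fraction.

13/4

Total count: 41 + 22 + 16 + 26 + 13 + 11 + 4 + 9 + 9 = 151.
Total exposure: 7 + 7 + 4 + 6 + 2 + 5 + 2 + 4 + 2 = 39 weeks.
After the first batch: Gamma(27 + 151, 14 + 39) = Gamma(178, 53).
Total count: 2 + 5 + 2 + 2 + 1 + 1 + 4 = 17.
Total exposure: 7 weeks.
After the second batch: Gamma(178 + 17, 53 + 7) = Gamma(195, 60).
Posterior mean = α'/β' = 195/60 = 13/4.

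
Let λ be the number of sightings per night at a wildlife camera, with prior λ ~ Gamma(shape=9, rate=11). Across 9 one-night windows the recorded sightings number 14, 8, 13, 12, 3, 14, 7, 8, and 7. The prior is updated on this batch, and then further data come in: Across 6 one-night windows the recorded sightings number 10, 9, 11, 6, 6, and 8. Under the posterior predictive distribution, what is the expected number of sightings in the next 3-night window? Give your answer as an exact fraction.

435/26

Total count: 14 + 8 + 13 + 12 + 3 + 14 + 7 + 8 + 7 = 86.
Total exposure: 9 nights.
After the first batch: Gamma(9 + 86, 11 + 9) = Gamma(95, 20).
Total count: 10 + 9 + 11 + 6 + 6 + 8 = 50.
Total exposure: 6 nights.
After the second batch: Gamma(95 + 50, 20 + 6) = Gamma(145, 26).
Predictive mean over a 3-night window = T·E[λ|data] = 3·145/26 = 435/26.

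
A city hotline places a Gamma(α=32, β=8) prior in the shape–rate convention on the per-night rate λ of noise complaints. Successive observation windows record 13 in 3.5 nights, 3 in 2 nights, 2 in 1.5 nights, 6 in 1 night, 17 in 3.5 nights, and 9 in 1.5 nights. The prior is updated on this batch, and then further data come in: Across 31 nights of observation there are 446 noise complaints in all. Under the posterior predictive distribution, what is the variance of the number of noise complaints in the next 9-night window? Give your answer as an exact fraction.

Total count: 13 + 3 + 2 + 6 + 17 + 9 = 50.
Total exposure: 3.5 + 2 + 1.5 + 1 + 3.5 + 1.5 = 13 nights.
After the first batch: Gamma(32 + 50, 8 + 13) = Gamma(82, 21).
Total count 446 over total exposure 31 nights.
After the second batch: Gamma(82 + 446, 21 + 31) = Gamma(528, 52).
The posterior predictive for a window of length T is Negative Binomial with variance T·α'·(β'+T)/β'² = 9·528·61/2704 = 18117/169.

18117/169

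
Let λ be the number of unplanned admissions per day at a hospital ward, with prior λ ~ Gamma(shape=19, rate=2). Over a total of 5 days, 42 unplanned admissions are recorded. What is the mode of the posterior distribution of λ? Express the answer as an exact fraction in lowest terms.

60/7

Total count 42 over total exposure 5 days.
Gamma(α, β) with Poisson data over total exposure Σt gives posterior Gamma(α+Σx, β+Σt) = Gamma(61, 7).
Posterior mode = (α'−1)/β' = 60/7.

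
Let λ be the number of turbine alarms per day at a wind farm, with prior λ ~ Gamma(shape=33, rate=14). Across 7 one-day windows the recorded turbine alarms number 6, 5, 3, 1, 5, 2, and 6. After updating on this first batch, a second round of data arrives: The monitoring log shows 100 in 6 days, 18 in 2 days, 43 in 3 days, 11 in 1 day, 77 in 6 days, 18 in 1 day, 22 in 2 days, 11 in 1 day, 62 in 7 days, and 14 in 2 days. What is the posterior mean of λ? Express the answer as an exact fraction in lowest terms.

Total count: 6 + 5 + 3 + 1 + 5 + 2 + 6 = 28.
Total exposure: 7 days.
After the first batch: Gamma(33 + 28, 14 + 7) = Gamma(61, 21).
Total count: 100 + 18 + 43 + 11 + 77 + 18 + 22 + 11 + 62 + 14 = 376.
Total exposure: 6 + 2 + 3 + 1 + 6 + 1 + 2 + 1 + 7 + 2 = 31 days.
After the second batch: Gamma(61 + 376, 21 + 31) = Gamma(437, 52).
Posterior mean = α'/β' = 437/52.

437/52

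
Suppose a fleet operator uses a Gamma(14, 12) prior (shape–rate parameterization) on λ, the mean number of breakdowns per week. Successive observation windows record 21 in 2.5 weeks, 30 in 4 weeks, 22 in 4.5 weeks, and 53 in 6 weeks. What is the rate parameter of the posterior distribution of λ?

Total count: 21 + 30 + 22 + 53 = 126.
Total exposure: 2.5 + 4 + 4.5 + 6 = 17 weeks.
The Gamma prior is conjugate for the Poisson rate, so λ | data ~ Gamma(14+126, 12+17) = Gamma(140, 29).

29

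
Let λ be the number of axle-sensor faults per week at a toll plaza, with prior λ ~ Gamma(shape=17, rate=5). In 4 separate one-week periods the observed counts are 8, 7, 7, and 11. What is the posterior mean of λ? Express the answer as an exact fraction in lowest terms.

50/9

Total count: 8 + 7 + 7 + 11 = 33.
Total exposure: 4 weeks.
Conjugate update: add total count to the shape and total exposure to the rate, giving Gamma(50, 9).
Posterior mean = α'/β' = 50/9.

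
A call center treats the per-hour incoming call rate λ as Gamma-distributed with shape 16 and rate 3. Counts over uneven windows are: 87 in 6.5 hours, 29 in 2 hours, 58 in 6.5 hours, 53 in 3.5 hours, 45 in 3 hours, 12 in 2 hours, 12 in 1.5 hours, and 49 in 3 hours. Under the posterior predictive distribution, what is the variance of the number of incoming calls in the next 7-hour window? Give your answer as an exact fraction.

96026/961

Total count: 87 + 29 + 58 + 53 + 45 + 12 + 12 + 49 = 345.
Total exposure: 6.5 + 2 + 6.5 + 3.5 + 3 + 2 + 1.5 + 3 = 28 hours.
By Gamma–Poisson conjugacy, the posterior is Gamma(α + Σx, β + Σt) = Gamma(16 + 345, 3 + 28) = Gamma(361, 31).
The posterior predictive for a window of length T is Negative Binomial with variance T·α'·(β'+T)/β'² = 7·361·38/961 = 96026/961.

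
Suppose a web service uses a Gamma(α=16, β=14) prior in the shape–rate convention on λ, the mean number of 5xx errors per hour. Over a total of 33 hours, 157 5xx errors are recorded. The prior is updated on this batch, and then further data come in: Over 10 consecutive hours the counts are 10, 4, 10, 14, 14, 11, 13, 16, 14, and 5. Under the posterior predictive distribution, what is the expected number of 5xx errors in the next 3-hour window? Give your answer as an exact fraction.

284/19

Total count 157 over total exposure 33 hours.
After the first batch: Gamma(16 + 157, 14 + 33) = Gamma(173, 47).
Total count: 10 + 4 + 10 + 14 + 14 + 11 + 13 + 16 + 14 + 5 = 111.
Total exposure: 10 hours.
After the second batch: Gamma(173 + 111, 47 + 10) = Gamma(284, 57).
Predictive mean over a 3-hour window = T·E[λ|data] = 3·284/57 = 284/19.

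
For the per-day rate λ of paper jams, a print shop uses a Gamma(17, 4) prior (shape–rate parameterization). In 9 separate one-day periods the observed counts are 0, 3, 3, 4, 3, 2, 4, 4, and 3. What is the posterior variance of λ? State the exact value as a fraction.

Total count: 0 + 3 + 3 + 4 + 3 + 2 + 4 + 4 + 3 = 26.
Total exposure: 9 days.
The Gamma prior is conjugate for the Poisson rate, so λ | data ~ Gamma(17+26, 4+9) = Gamma(43, 13).
Posterior variance = α'/β'² = 43/169.

43/169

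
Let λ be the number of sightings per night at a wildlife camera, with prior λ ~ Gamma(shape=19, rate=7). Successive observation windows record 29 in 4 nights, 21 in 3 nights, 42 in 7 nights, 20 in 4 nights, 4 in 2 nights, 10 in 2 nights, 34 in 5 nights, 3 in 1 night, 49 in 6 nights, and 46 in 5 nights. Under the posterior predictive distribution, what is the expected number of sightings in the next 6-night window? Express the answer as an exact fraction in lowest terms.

Total count: 29 + 21 + 42 + 20 + 4 + 10 + 34 + 3 + 49 + 46 = 258.
Total exposure: 4 + 3 + 7 + 4 + 2 + 2 + 5 + 1 + 6 + 5 = 39 nights.
Conjugate update: add total count to the shape and total exposure to the rate, giving Gamma(277, 46).
Predictive mean over a 6-night window = T·E[λ|data] = 6·277/46 = 831/23.

831/23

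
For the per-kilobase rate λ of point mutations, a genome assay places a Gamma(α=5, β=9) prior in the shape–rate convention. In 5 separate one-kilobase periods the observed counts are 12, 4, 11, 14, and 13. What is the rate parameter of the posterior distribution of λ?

14

Total count: 12 + 4 + 11 + 14 + 13 = 54.
Total exposure: 5 kilobases.
Gamma(α, β) with Poisson data over total exposure Σt gives posterior Gamma(α+Σx, β+Σt) = Gamma(59, 14).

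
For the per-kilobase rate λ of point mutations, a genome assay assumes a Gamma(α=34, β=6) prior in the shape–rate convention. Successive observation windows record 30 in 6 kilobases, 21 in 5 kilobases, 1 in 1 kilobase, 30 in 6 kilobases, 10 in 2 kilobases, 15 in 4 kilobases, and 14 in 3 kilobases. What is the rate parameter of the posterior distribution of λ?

Total count: 30 + 21 + 1 + 30 + 10 + 15 + 14 = 121.
Total exposure: 6 + 5 + 1 + 6 + 2 + 4 + 3 = 27 kilobases.
By Gamma–Poisson conjugacy, the posterior is Gamma(α + Σx, β + Σt) = Gamma(34 + 121, 6 + 27) = Gamma(155, 33).

33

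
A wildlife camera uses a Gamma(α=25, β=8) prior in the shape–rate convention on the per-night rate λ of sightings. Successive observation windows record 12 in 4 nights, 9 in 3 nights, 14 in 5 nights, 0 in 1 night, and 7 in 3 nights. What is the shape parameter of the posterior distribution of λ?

Total count: 12 + 9 + 14 + 0 + 7 = 42.
Total exposure: 4 + 3 + 5 + 1 + 3 = 16 nights.
By Gamma–Poisson conjugacy, the posterior is Gamma(α + Σx, β + Σt) = Gamma(25 + 42, 8 + 16) = Gamma(67, 24).

67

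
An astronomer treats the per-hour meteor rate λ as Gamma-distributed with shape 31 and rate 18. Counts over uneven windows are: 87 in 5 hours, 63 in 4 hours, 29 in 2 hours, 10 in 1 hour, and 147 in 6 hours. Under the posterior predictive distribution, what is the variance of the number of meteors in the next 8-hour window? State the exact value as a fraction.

8074/81

Total count: 87 + 63 + 29 + 10 + 147 = 336.
Total exposure: 5 + 4 + 2 + 1 + 6 = 18 hours.
Posterior: α' = 31 + 336 = 367, β' = 18 + 18 = 36.
The posterior predictive for a window of length T is Negative Binomial with variance T·α'·(β'+T)/β'² = 8·367·44/1296 = 8074/81.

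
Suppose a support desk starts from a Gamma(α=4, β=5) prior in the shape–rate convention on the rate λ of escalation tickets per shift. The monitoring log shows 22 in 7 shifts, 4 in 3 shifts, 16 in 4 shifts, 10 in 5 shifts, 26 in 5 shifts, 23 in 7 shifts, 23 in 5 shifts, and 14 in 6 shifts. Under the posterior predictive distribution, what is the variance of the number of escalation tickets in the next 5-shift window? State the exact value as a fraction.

Total count: 22 + 4 + 16 + 10 + 26 + 23 + 23 + 14 = 138.
Total exposure: 7 + 3 + 4 + 5 + 5 + 7 + 5 + 6 = 42 shifts.
Conjugate update: add total count to the shape and total exposure to the rate, giving Gamma(142, 47).
The posterior predictive for a window of length T is Negative Binomial with variance T·α'·(β'+T)/β'² = 5·142·52/2209 = 36920/2209.

36920/2209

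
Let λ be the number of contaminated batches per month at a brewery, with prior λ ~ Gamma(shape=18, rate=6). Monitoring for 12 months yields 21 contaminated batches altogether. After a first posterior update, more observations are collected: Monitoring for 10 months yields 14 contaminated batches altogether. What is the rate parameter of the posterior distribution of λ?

28

Total count 21 over total exposure 12 months.
After the first batch: Gamma(18 + 21, 6 + 12) = Gamma(39, 18).
Total count 14 over total exposure 10 months.
After the second batch: Gamma(39 + 14, 18 + 10) = Gamma(53, 28).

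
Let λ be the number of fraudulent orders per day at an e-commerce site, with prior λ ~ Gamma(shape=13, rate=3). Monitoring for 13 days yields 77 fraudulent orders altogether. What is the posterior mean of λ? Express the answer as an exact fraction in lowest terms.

Total count 77 over total exposure 13 days.
The Gamma prior is conjugate for the Poisson rate, so λ | data ~ Gamma(13+77, 3+13) = Gamma(90, 16).
Posterior mean = α'/β' = 90/16 = 45/8.

45/8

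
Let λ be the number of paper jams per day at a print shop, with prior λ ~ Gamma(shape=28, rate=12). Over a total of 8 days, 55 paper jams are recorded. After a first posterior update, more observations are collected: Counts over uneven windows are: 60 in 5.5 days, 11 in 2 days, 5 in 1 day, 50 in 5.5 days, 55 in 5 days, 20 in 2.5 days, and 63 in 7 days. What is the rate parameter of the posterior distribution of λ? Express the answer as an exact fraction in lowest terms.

97/2

Total count 55 over total exposure 8 days.
After the first batch: Gamma(28 + 55, 12 + 8) = Gamma(83, 20).
Total count: 60 + 11 + 5 + 50 + 55 + 20 + 63 = 264.
Total exposure: 5.5 + 2 + 1 + 5.5 + 5 + 2.5 + 7 = 28.5 days.
After the second batch: Gamma(83 + 264, 20 + 28.5) = Gamma(347, 97/2).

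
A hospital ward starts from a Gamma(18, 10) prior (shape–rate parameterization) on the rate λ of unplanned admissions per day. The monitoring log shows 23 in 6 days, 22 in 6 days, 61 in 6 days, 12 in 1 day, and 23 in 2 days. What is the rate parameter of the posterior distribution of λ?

Total count: 23 + 22 + 61 + 12 + 23 = 141.
Total exposure: 6 + 6 + 6 + 1 + 2 = 21 days.
Conjugate update: add total count to the shape and total exposure to the rate, giving Gamma(159, 31).

31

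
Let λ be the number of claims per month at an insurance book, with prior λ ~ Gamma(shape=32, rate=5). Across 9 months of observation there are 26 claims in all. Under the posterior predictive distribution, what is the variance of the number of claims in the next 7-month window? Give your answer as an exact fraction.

Total count 26 over total exposure 9 months.
Conjugate update: add total count to the shape and total exposure to the rate, giving Gamma(58, 14).
The posterior predictive for a window of length T is Negative Binomial with variance T·α'·(β'+T)/β'² = 7·58·21/196 = 87/2.

87/2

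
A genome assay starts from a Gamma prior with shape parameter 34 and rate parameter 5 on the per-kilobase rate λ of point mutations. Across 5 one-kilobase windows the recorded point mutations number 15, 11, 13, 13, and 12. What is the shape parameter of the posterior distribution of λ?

98

Total count: 15 + 11 + 13 + 13 + 12 = 64.
Total exposure: 5 kilobases.
Posterior: α' = 34 + 64 = 98, β' = 5 + 5 = 10.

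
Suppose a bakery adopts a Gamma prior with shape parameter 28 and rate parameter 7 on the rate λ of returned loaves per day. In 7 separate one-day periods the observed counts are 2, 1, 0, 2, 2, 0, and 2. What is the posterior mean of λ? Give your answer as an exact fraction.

37/14

Total count: 2 + 1 + 0 + 2 + 2 + 0 + 2 = 9.
Total exposure: 7 days.
Conjugate update: add total count to the shape and total exposure to the rate, giving Gamma(37, 14).
Posterior mean = α'/β' = 37/14.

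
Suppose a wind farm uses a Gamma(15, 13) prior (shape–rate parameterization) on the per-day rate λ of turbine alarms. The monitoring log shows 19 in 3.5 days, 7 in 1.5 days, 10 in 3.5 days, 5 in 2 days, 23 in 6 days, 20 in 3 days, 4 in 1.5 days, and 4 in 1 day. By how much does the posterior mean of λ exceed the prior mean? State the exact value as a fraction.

866/455

Total count: 19 + 7 + 10 + 5 + 23 + 20 + 4 + 4 = 92.
Total exposure: 3.5 + 1.5 + 3.5 + 2 + 6 + 3 + 1.5 + 1 = 22 days.
By Gamma–Poisson conjugacy, the posterior is Gamma(α + Σx, β + Σt) = Gamma(15 + 92, 13 + 22) = Gamma(107, 35).
Posterior mean = 107/35 = 107/35; prior mean = 15/13 = 15/13. Difference = 107/35 − 15/13 = 866/455.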